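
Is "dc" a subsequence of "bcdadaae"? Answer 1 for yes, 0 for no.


Check if "dc" is a subsequence of "bcdadaae"
Greedy scan:
  Position 0 ('b'): no match needed
  Position 1 ('c'): no match needed
  Position 2 ('d'): matches sub[0] = 'd'
  Position 3 ('a'): no match needed
  Position 4 ('d'): no match needed
  Position 5 ('a'): no match needed
  Position 6 ('a'): no match needed
  Position 7 ('e'): no match needed
Only matched 1/2 characters => not a subsequence

0


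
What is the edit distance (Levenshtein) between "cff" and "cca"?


Computing edit distance: "cff" -> "cca"
DP table:
           c    c    a
      0    1    2    3
  c   1    0    1    2
  f   2    1    1    2
  f   3    2    2    2
Edit distance = dp[3][3] = 2

2


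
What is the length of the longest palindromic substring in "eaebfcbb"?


Input: "eaebfcbb"
Checking substrings for palindromes:
  [0:3] "eae" (len 3) => palindrome
  [6:8] "bb" (len 2) => palindrome
Longest palindromic substring: "eae" with length 3

3


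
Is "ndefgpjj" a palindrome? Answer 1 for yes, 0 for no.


Input: ndefgpjj
Reversed: jjpgfedn
  Compare pos 0 ('n') with pos 7 ('j'): MISMATCH
  Compare pos 1 ('d') with pos 6 ('j'): MISMATCH
  Compare pos 2 ('e') with pos 5 ('p'): MISMATCH
  Compare pos 3 ('f') with pos 4 ('g'): MISMATCH
Result: not a palindrome

0


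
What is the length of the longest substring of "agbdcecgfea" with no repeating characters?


Input: "agbdcecgfea"
Sliding window (track last position of each char):
  Position 0 ('a'): window [0,0] length 1 -- new best
  Position 1 ('g'): window [0,1] length 2 -- new best
  Position 2 ('b'): window [0,2] length 3 -- new best
  Position 3 ('d'): window [0,3] length 4 -- new best
  Position 4 ('c'): window [0,4] length 5 -- new best
  Position 5 ('e'): window [0,5] length 6 -- new best
  Position 6 ('c'): repeat (last at 4), move window start to 5
  Position 6 ('c'): window [5,6] length 2
  Position 7 ('g'): window [5,7] length 3
  Position 8 ('f'): window [5,8] length 4
  Position 9 ('e'): repeat (last at 5), move window start to 6
  Position 9 ('e'): window [6,9] length 4
  Position 10 ('a'): window [6,10] length 5
Longest substring with no repeats: "agbdce" with length 6

6


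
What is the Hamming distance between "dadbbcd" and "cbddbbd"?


Comparing "dadbbcd" and "cbddbbd" position by position:
  Position 0: 'd' vs 'c' => differ
  Position 1: 'a' vs 'b' => differ
  Position 2: 'd' vs 'd' => same
  Position 3: 'b' vs 'd' => differ
  Position 4: 'b' vs 'b' => same
  Position 5: 'c' vs 'b' => differ
  Position 6: 'd' vs 'd' => same
Total differences (Hamming distance): 4

4


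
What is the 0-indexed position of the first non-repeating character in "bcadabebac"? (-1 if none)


Input: bcadabebac
Character frequencies:
  'a': 3
  'b': 3
  'c': 2
  'd': 1
  'e': 1
Scanning left to right for freq == 1:
  Position 0 ('b'): freq=3, skip
  Position 1 ('c'): freq=2, skip
  Position 2 ('a'): freq=3, skip
  Position 3 ('d'): unique! => answer = 3

3


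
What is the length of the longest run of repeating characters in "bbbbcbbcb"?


Input: "bbbbcbbcb"
Scanning for longest run:
  Position 1 ('b'): continues run of 'b', length=2
  Position 2 ('b'): continues run of 'b', length=3
  Position 3 ('b'): continues run of 'b', length=4
  Position 4 ('c'): new char, reset run to 1
  Position 5 ('b'): new char, reset run to 1
  Position 6 ('b'): continues run of 'b', length=2
  Position 7 ('c'): new char, reset run to 1
  Position 8 ('b'): new char, reset run to 1
Longest run: 'b' with length 4

4


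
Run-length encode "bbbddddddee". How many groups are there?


Input: bbbddddddee
Scanning for consecutive runs:
  Group 1: 'b' x 3 (positions 0-2)
  Group 2: 'd' x 6 (positions 3-8)
  Group 3: 'e' x 2 (positions 9-10)
Total groups: 3

3


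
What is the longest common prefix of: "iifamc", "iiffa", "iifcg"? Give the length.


Words: iifamc, iiffa, iifcg
  Position 0: all 'i' => match
  Position 1: all 'i' => match
  Position 2: all 'f' => match
  Position 3: ('a', 'f', 'c') => mismatch, stop
LCP = "iif" (length 3)

3


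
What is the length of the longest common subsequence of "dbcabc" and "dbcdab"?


LCS of "dbcabc" and "dbcdab"
DP table:
           d    b    c    d    a    b
      0    0    0    0    0    0    0
  d   0    1    1    1    1    1    1
  b   0    1    2    2    2    2    2
  c   0    1    2    3    3    3    3
  a   0    1    2    3    3    4    4
  b   0    1    2    3    3    4    5
  c   0    1    2    3    3    4    5
LCS length = dp[6][6] = 5

5


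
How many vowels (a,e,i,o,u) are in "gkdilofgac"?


Input: gkdilofgac
Checking each character:
  'g' at position 0: consonant
  'k' at position 1: consonant
  'd' at position 2: consonant
  'i' at position 3: vowel (running total: 1)
  'l' at position 4: consonant
  'o' at position 5: vowel (running total: 2)
  'f' at position 6: consonant
  'g' at position 7: consonant
  'a' at position 8: vowel (running total: 3)
  'c' at position 9: consonant
Total vowels: 3

3


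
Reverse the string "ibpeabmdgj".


Input: ibpeabmdgj
Reading characters right to left:
  Position 9: 'j'
  Position 8: 'g'
  Position 7: 'd'
  Position 6: 'm'
  Position 5: 'b'
  Position 4: 'a'
  Position 3: 'e'
  Position 2: 'p'
  Position 1: 'b'
  Position 0: 'i'
Reversed: jgdmbaepbi

jgdmbaepbi


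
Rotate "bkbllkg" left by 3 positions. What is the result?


Input: "bkbllkg", rotate left by 3
First 3 characters: "bkb"
Remaining characters: "llkg"
Concatenate remaining + first: "llkg" + "bkb" = "llkgbkb"

llkgbkb


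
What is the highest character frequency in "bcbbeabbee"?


Input: bcbbeabbee
Character counts:
  'a': 1
  'b': 5
  'c': 1
  'e': 3
Maximum frequency: 5

5


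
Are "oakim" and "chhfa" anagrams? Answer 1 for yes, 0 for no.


Strings: "oakim", "chhfa"
Sorted first:  aikmo
Sorted second: acfhh
Differ at position 1: 'i' vs 'c' => not anagrams

0


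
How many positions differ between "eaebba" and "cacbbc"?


Comparing "eaebba" and "cacbbc" position by position:
  Position 0: 'e' vs 'c' => DIFFER
  Position 1: 'a' vs 'a' => same
  Position 2: 'e' vs 'c' => DIFFER
  Position 3: 'b' vs 'b' => same
  Position 4: 'b' vs 'b' => same
  Position 5: 'a' vs 'c' => DIFFER
Positions that differ: 3

3


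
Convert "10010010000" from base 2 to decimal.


Input: "10010010000" in base 2
Positional expansion:
  Digit '1' (value 1) x 2^10 = 1024
  Digit '0' (value 0) x 2^9 = 0
  Digit '0' (value 0) x 2^8 = 0
  Digit '1' (value 1) x 2^7 = 128
  Digit '0' (value 0) x 2^6 = 0
  Digit '0' (value 0) x 2^5 = 0
  Digit '1' (value 1) x 2^4 = 16
  Digit '0' (value 0) x 2^3 = 0
  Digit '0' (value 0) x 2^2 = 0
  Digit '0' (value 0) x 2^1 = 0
  Digit '0' (value 0) x 2^0 = 0
Sum = 1168

1168


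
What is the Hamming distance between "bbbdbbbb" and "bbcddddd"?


Comparing "bbbdbbbb" and "bbcddddd" position by position:
  Position 0: 'b' vs 'b' => same
  Position 1: 'b' vs 'b' => same
  Position 2: 'b' vs 'c' => differ
  Position 3: 'd' vs 'd' => same
  Position 4: 'b' vs 'd' => differ
  Position 5: 'b' vs 'd' => differ
  Position 6: 'b' vs 'd' => differ
  Position 7: 'b' vs 'd' => differ
Total differences (Hamming distance): 5

5


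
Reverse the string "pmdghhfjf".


Input: pmdghhfjf
Reading characters right to left:
  Position 8: 'f'
  Position 7: 'j'
  Position 6: 'f'
  Position 5: 'h'
  Position 4: 'h'
  Position 3: 'g'
  Position 2: 'd'
  Position 1: 'm'
  Position 0: 'p'
Reversed: fjfhhgdmp

fjfhhgdmp


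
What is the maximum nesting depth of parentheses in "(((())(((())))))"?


Input: "(((())(((())))))"
Tracking depth:
  Position 0 '(': depth becomes 1
  Position 1 '(': depth becomes 2
  Position 2 '(': depth becomes 3
  Position 3 '(': depth becomes 4
  Position 4 ')': depth becomes 3
  Position 5 ')': depth becomes 2
  Position 6 '(': depth becomes 3
  Position 7 '(': depth becomes 4
  Position 8 '(': depth becomes 5
  Position 9 '(': depth becomes 6
  Position 10 ')': depth becomes 5
  Position 11 ')': depth becomes 4
  Position 12 ')': depth becomes 3
  Position 13 ')': depth becomes 2
  Position 14 ')': depth becomes 1
  Position 15 ')': depth becomes 0
Maximum depth reached: 6

6


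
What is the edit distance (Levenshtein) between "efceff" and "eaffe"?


Computing edit distance: "efceff" -> "eaffe"
DP table:
           e    a    f    f    e
      0    1    2    3    4    5
  e   1    0    1    2    3    4
  f   2    1    1    1    2    3
  c   3    2    2    2    2    3
  e   4    3    3    3    3    2
  f   5    4    4    3    3    3
  f   6    5    5    4    3    4
Edit distance = dp[6][5] = 4

4


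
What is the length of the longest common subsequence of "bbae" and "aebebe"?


LCS of "bbae" and "aebebe"
DP table:
           a    e    b    e    b    e
      0    0    0    0    0    0    0
  b   0    0    0    1    1    1    1
  b   0    0    0    1    1    2    2
  a   0    1    1    1    1    2    2
  e   0    1    2    2    2    2    3
LCS length = dp[4][6] = 3

3


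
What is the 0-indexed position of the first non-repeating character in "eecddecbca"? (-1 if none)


Input: eecddecbca
Character frequencies:
  'a': 1
  'b': 1
  'c': 3
  'd': 2
  'e': 3
Scanning left to right for freq == 1:
  Position 0 ('e'): freq=3, skip
  Position 1 ('e'): freq=3, skip
  Position 2 ('c'): freq=3, skip
  Position 3 ('d'): freq=2, skip
  Position 4 ('d'): freq=2, skip
  Position 5 ('e'): freq=3, skip
  Position 6 ('c'): freq=3, skip
  Position 7 ('b'): unique! => answer = 7

7


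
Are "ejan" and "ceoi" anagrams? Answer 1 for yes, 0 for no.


Strings: "ejan", "ceoi"
Sorted first:  aejn
Sorted second: ceio
Differ at position 0: 'a' vs 'c' => not anagrams

0


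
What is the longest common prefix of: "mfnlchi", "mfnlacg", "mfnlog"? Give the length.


Words: mfnlchi, mfnlacg, mfnlog
  Position 0: all 'm' => match
  Position 1: all 'f' => match
  Position 2: all 'n' => match
  Position 3: all 'l' => match
  Position 4: ('c', 'a', 'o') => mismatch, stop
LCP = "mfnl" (length 4)

4


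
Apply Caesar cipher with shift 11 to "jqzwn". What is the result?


Caesar cipher: shift "jqzwn" by 11
  'j' (pos 9) + 11 = pos 20 = 'u'
  'q' (pos 16) + 11 = pos 1 = 'b'
  'z' (pos 25) + 11 = pos 10 = 'k'
  'w' (pos 22) + 11 = pos 7 = 'h'
  'n' (pos 13) + 11 = pos 24 = 'y'
Result: ubkhy

ubkhy


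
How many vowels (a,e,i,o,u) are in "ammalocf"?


Input: ammalocf
Checking each character:
  'a' at position 0: vowel (running total: 1)
  'm' at position 1: consonant
  'm' at position 2: consonant
  'a' at position 3: vowel (running total: 2)
  'l' at position 4: consonant
  'o' at position 5: vowel (running total: 3)
  'c' at position 6: consonant
  'f' at position 7: consonant
Total vowels: 3

3


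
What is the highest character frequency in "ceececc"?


Input: ceececc
Character counts:
  'c': 4
  'e': 3
Maximum frequency: 4

4


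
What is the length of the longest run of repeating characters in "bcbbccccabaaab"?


Input: "bcbbccccabaaab"
Scanning for longest run:
  Position 1 ('c'): new char, reset run to 1
  Position 2 ('b'): new char, reset run to 1
  Position 3 ('b'): continues run of 'b', length=2
  Position 4 ('c'): new char, reset run to 1
  Position 5 ('c'): continues run of 'c', length=2
  Position 6 ('c'): continues run of 'c', length=3
  Position 7 ('c'): continues run of 'c', length=4
  Position 8 ('a'): new char, reset run to 1
  Position 9 ('b'): new char, reset run to 1
  Position 10 ('a'): new char, reset run to 1
  Position 11 ('a'): continues run of 'a', length=2
  Position 12 ('a'): continues run of 'a', length=3
  Position 13 ('b'): new char, reset run to 1
Longest run: 'c' with length 4

4


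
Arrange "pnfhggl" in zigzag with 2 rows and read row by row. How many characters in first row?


Zigzag "pnfhggl" into 2 rows:
Placing characters:
  'p' => row 0
  'n' => row 1
  'f' => row 0
  'h' => row 1
  'g' => row 0
  'g' => row 1
  'l' => row 0
Rows:
  Row 0: "pfgl"
  Row 1: "nhg"
First row length: 4

4


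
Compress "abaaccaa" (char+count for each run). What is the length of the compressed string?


Input: abaaccaa
Runs:
  'a' x 1 => "a1"
  'b' x 1 => "b1"
  'a' x 2 => "a2"
  'c' x 2 => "c2"
  'a' x 2 => "a2"
Compressed: "a1b1a2c2a2"
Compressed length: 10

10


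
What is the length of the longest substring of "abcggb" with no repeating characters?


Input: "abcggb"
Sliding window (track last position of each char):
  Position 0 ('a'): window [0,0] length 1 -- new best
  Position 1 ('b'): window [0,1] length 2 -- new best
  Position 2 ('c'): window [0,2] length 3 -- new best
  Position 3 ('g'): window [0,3] length 4 -- new best
  Position 4 ('g'): repeat (last at 3), move window start to 4
  Position 4 ('g'): window [4,4] length 1
  Position 5 ('b'): window [4,5] length 2
Longest substring with no repeats: "abcg" with length 4

4


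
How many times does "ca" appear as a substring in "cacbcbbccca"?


Searching for "ca" in "cacbcbbccca"
Scanning each position:
  Position 0: "ca" => MATCH
  Position 1: "ac" => no
  Position 2: "cb" => no
  Position 3: "bc" => no
  Position 4: "cb" => no
  Position 5: "bb" => no
  Position 6: "bc" => no
  Position 7: "cc" => no
  Position 8: "cc" => no
  Position 9: "ca" => MATCH
Total occurrences: 2

2


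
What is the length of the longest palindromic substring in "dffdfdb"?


Input: "dffdfdb"
Checking substrings for palindromes:
  [0:4] "dffd" (len 4) => palindrome
  [2:5] "fdf" (len 3) => palindrome
  [3:6] "dfd" (len 3) => palindrome
  [1:3] "ff" (len 2) => palindrome
Longest palindromic substring: "dffd" with length 4

4


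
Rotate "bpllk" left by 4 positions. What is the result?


Input: "bpllk", rotate left by 4
First 4 characters: "bpll"
Remaining characters: "k"
Concatenate remaining + first: "k" + "bpll" = "kbpll"

kbpll


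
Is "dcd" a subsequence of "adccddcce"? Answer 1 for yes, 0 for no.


Check if "dcd" is a subsequence of "adccddcce"
Greedy scan:
  Position 0 ('a'): no match needed
  Position 1 ('d'): matches sub[0] = 'd'
  Position 2 ('c'): matches sub[1] = 'c'
  Position 3 ('c'): no match needed
  Position 4 ('d'): matches sub[2] = 'd'
  Position 5 ('d'): no match needed
  Position 6 ('c'): no match needed
  Position 7 ('c'): no match needed
  Position 8 ('e'): no match needed
All 3 characters matched => is a subsequence

1


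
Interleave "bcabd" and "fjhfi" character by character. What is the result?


Interleaving "bcabd" and "fjhfi":
  Position 0: 'b' from first, 'f' from second => "bf"
  Position 1: 'c' from first, 'j' from second => "cj"
  Position 2: 'a' from first, 'h' from second => "ah"
  Position 3: 'b' from first, 'f' from second => "bf"
  Position 4: 'd' from first, 'i' from second => "di"
Result: bfcjahbfdi

bfcjahbfdi


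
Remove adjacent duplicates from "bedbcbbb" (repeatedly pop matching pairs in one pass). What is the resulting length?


Input: bedbcbbb
Stack-based adjacent duplicate removal:
  Read 'b': push. Stack: b
  Read 'e': push. Stack: be
  Read 'd': push. Stack: bed
  Read 'b': push. Stack: bedb
  Read 'c': push. Stack: bedbc
  Read 'b': push. Stack: bedbcb
  Read 'b': matches stack top 'b' => pop. Stack: bedbc
  Read 'b': push. Stack: bedbcb
Final stack: "bedbcb" (length 6)

6


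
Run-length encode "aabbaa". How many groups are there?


Input: aabbaa
Scanning for consecutive runs:
  Group 1: 'a' x 2 (positions 0-1)
  Group 2: 'b' x 2 (positions 2-3)
  Group 3: 'a' x 2 (positions 4-5)
Total groups: 3

3


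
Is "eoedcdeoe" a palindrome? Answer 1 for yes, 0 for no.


Input: eoedcdeoe
Reversed: eoedcdeoe
  Compare pos 0 ('e') with pos 8 ('e'): match
  Compare pos 1 ('o') with pos 7 ('o'): match
  Compare pos 2 ('e') with pos 6 ('e'): match
  Compare pos 3 ('d') with pos 5 ('d'): match
Result: palindrome

1


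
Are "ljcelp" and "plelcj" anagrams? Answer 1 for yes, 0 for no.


Strings: "ljcelp", "plelcj"
Sorted first:  cejllp
Sorted second: cejllp
Sorted forms match => anagrams

1


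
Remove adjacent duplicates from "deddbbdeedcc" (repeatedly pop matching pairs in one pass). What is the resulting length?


Input: deddbbdeedcc
Stack-based adjacent duplicate removal:
  Read 'd': push. Stack: d
  Read 'e': push. Stack: de
  Read 'd': push. Stack: ded
  Read 'd': matches stack top 'd' => pop. Stack: de
  Read 'b': push. Stack: deb
  Read 'b': matches stack top 'b' => pop. Stack: de
  Read 'd': push. Stack: ded
  Read 'e': push. Stack: dede
  Read 'e': matches stack top 'e' => pop. Stack: ded
  Read 'd': matches stack top 'd' => pop. Stack: de
  Read 'c': push. Stack: dec
  Read 'c': matches stack top 'c' => pop. Stack: de
Final stack: "de" (length 2)

2


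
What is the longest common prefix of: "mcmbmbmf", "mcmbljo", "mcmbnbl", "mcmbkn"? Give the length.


Words: mcmbmbmf, mcmbljo, mcmbnbl, mcmbkn
  Position 0: all 'm' => match
  Position 1: all 'c' => match
  Position 2: all 'm' => match
  Position 3: all 'b' => match
  Position 4: ('m', 'l', 'n', 'k') => mismatch, stop
LCP = "mcmb" (length 4)

4


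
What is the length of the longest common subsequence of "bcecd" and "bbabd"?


LCS of "bcecd" and "bbabd"
DP table:
           b    b    a    b    d
      0    0    0    0    0    0
  b   0    1    1    1    1    1
  c   0    1    1    1    1    1
  e   0    1    1    1    1    1
  c   0    1    1    1    1    1
  d   0    1    1    1    1    2
LCS length = dp[5][5] = 2

2


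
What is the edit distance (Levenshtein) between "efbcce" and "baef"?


Computing edit distance: "efbcce" -> "baef"
DP table:
           b    a    e    f
      0    1    2    3    4
  e   1    1    2    2    3
  f   2    2    2    3    2
  b   3    2    3    3    3
  c   4    3    3    4    4
  c   5    4    4    4    5
  e   6    5    5    4    5
Edit distance = dp[6][4] = 5

5


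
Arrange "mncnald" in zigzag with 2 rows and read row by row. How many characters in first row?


Zigzag "mncnald" into 2 rows:
Placing characters:
  'm' => row 0
  'n' => row 1
  'c' => row 0
  'n' => row 1
  'a' => row 0
  'l' => row 1
  'd' => row 0
Rows:
  Row 0: "mcad"
  Row 1: "nnl"
First row length: 4

4


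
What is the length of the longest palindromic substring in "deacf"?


Input: "deacf"
Checking substrings for palindromes:
  No multi-char palindromic substrings found
Longest palindromic substring: "d" with length 1

1


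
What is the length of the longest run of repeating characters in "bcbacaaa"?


Input: "bcbacaaa"
Scanning for longest run:
  Position 1 ('c'): new char, reset run to 1
  Position 2 ('b'): new char, reset run to 1
  Position 3 ('a'): new char, reset run to 1
  Position 4 ('c'): new char, reset run to 1
  Position 5 ('a'): new char, reset run to 1
  Position 6 ('a'): continues run of 'a', length=2
  Position 7 ('a'): continues run of 'a', length=3
Longest run: 'a' with length 3

3


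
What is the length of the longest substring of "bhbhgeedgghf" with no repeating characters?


Input: "bhbhgeedgghf"
Sliding window (track last position of each char):
  Position 0 ('b'): window [0,0] length 1 -- new best
  Position 1 ('h'): window [0,1] length 2 -- new best
  Position 2 ('b'): repeat (last at 0), move window start to 1
  Position 2 ('b'): window [1,2] length 2
  Position 3 ('h'): repeat (last at 1), move window start to 2
  Position 3 ('h'): window [2,3] length 2
  Position 4 ('g'): window [2,4] length 3 -- new best
  Position 5 ('e'): window [2,5] length 4 -- new best
  Position 6 ('e'): repeat (last at 5), move window start to 6
  Position 6 ('e'): window [6,6] length 1
  Position 7 ('d'): window [6,7] length 2
  Position 8 ('g'): window [6,8] length 3
  Position 9 ('g'): repeat (last at 8), move window start to 9
  Position 9 ('g'): window [9,9] length 1
  Position 10 ('h'): window [9,10] length 2
  Position 11 ('f'): window [9,11] length 3
Longest substring with no repeats: "bhge" with length 4

4


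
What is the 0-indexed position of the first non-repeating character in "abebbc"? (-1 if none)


Input: abebbc
Character frequencies:
  'a': 1
  'b': 3
  'c': 1
  'e': 1
Scanning left to right for freq == 1:
  Position 0 ('a'): unique! => answer = 0

0


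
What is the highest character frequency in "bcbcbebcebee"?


Input: bcbcbebcebee
Character counts:
  'b': 5
  'c': 3
  'e': 4
Maximum frequency: 5

5


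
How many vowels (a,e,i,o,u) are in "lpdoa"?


Input: lpdoa
Checking each character:
  'l' at position 0: consonant
  'p' at position 1: consonant
  'd' at position 2: consonant
  'o' at position 3: vowel (running total: 1)
  'a' at position 4: vowel (running total: 2)
Total vowels: 2

2


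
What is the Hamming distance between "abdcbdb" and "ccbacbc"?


Comparing "abdcbdb" and "ccbacbc" position by position:
  Position 0: 'a' vs 'c' => differ
  Position 1: 'b' vs 'c' => differ
  Position 2: 'd' vs 'b' => differ
  Position 3: 'c' vs 'a' => differ
  Position 4: 'b' vs 'c' => differ
  Position 5: 'd' vs 'b' => differ
  Position 6: 'b' vs 'c' => differ
Total differences (Hamming distance): 7

7


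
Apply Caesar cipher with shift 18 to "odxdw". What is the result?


Caesar cipher: shift "odxdw" by 18
  'o' (pos 14) + 18 = pos 6 = 'g'
  'd' (pos 3) + 18 = pos 21 = 'v'
  'x' (pos 23) + 18 = pos 15 = 'p'
  'd' (pos 3) + 18 = pos 21 = 'v'
  'w' (pos 22) + 18 = pos 14 = 'o'
Result: gvpvo

gvpvo


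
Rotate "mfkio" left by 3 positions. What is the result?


Input: "mfkio", rotate left by 3
First 3 characters: "mfk"
Remaining characters: "io"
Concatenate remaining + first: "io" + "mfk" = "iomfk"

iomfk


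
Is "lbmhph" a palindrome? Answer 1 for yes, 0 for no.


Input: lbmhph
Reversed: hphmbl
  Compare pos 0 ('l') with pos 5 ('h'): MISMATCH
  Compare pos 1 ('b') with pos 4 ('p'): MISMATCH
  Compare pos 2 ('m') with pos 3 ('h'): MISMATCH
Result: not a palindrome

0


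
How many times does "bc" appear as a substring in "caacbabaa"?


Searching for "bc" in "caacbabaa"
Scanning each position:
  Position 0: "ca" => no
  Position 1: "aa" => no
  Position 2: "ac" => no
  Position 3: "cb" => no
  Position 4: "ba" => no
  Position 5: "ab" => no
  Position 6: "ba" => no
  Position 7: "aa" => no
Total occurrences: 0

0


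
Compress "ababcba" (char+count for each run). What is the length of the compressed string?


Input: ababcba
Runs:
  'a' x 1 => "a1"
  'b' x 1 => "b1"
  'a' x 1 => "a1"
  'b' x 1 => "b1"
  'c' x 1 => "c1"
  'b' x 1 => "b1"
  'a' x 1 => "a1"
Compressed: "a1b1a1b1c1b1a1"
Compressed length: 14

14


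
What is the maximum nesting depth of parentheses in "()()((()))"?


Input: "()()((()))"
Tracking depth:
  Position 0 '(': depth becomes 1
  Position 1 ')': depth becomes 0
  Position 2 '(': depth becomes 1
  Position 3 ')': depth becomes 0
  Position 4 '(': depth becomes 1
  Position 5 '(': depth becomes 2
  Position 6 '(': depth becomes 3
  Position 7 ')': depth becomes 2
  Position 8 ')': depth becomes 1
  Position 9 ')': depth becomes 0
Maximum depth reached: 3

3


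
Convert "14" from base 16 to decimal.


Input: "14" in base 16
Positional expansion:
  Digit '1' (value 1) x 16^1 = 16
  Digit '4' (value 4) x 16^0 = 4
Sum = 20

20


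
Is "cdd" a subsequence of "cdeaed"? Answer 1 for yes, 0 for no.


Check if "cdd" is a subsequence of "cdeaed"
Greedy scan:
  Position 0 ('c'): matches sub[0] = 'c'
  Position 1 ('d'): matches sub[1] = 'd'
  Position 2 ('e'): no match needed
  Position 3 ('a'): no match needed
  Position 4 ('e'): no match needed
  Position 5 ('d'): matches sub[2] = 'd'
All 3 characters matched => is a subsequence

1


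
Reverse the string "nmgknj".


Input: nmgknj
Reading characters right to left:
  Position 5: 'j'
  Position 4: 'n'
  Position 3: 'k'
  Position 2: 'g'
  Position 1: 'm'
  Position 0: 'n'
Reversed: jnkgmn

jnkgmn


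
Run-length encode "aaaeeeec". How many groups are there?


Input: aaaeeeec
Scanning for consecutive runs:
  Group 1: 'a' x 3 (positions 0-2)
  Group 2: 'e' x 4 (positions 3-6)
  Group 3: 'c' x 1 (positions 7-7)
Total groups: 3

3


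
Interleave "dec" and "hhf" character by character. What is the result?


Interleaving "dec" and "hhf":
  Position 0: 'd' from first, 'h' from second => "dh"
  Position 1: 'e' from first, 'h' from second => "eh"
  Position 2: 'c' from first, 'f' from second => "cf"
Result: dhehcf

dhehcf


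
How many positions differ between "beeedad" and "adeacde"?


Comparing "beeedad" and "adeacde" position by position:
  Position 0: 'b' vs 'a' => DIFFER
  Position 1: 'e' vs 'd' => DIFFER
  Position 2: 'e' vs 'e' => same
  Position 3: 'e' vs 'a' => DIFFER
  Position 4: 'd' vs 'c' => DIFFER
  Position 5: 'a' vs 'd' => DIFFER
  Position 6: 'd' vs 'e' => DIFFER
Positions that differ: 6

6


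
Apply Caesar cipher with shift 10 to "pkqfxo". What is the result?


Caesar cipher: shift "pkqfxo" by 10
  'p' (pos 15) + 10 = pos 25 = 'z'
  'k' (pos 10) + 10 = pos 20 = 'u'
  'q' (pos 16) + 10 = pos 0 = 'a'
  'f' (pos 5) + 10 = pos 15 = 'p'
  'x' (pos 23) + 10 = pos 7 = 'h'
  'o' (pos 14) + 10 = pos 24 = 'y'
Result: zuaphy

zuaphy


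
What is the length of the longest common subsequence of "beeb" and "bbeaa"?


LCS of "beeb" and "bbeaa"
DP table:
           b    b    e    a    a
      0    0    0    0    0    0
  b   0    1    1    1    1    1
  e   0    1    1    2    2    2
  e   0    1    1    2    2    2
  b   0    1    2    2    2    2
LCS length = dp[4][5] = 2

2


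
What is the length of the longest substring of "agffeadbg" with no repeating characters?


Input: "agffeadbg"
Sliding window (track last position of each char):
  Position 0 ('a'): window [0,0] length 1 -- new best
  Position 1 ('g'): window [0,1] length 2 -- new best
  Position 2 ('f'): window [0,2] length 3 -- new best
  Position 3 ('f'): repeat (last at 2), move window start to 3
  Position 3 ('f'): window [3,3] length 1
  Position 4 ('e'): window [3,4] length 2
  Position 5 ('a'): window [3,5] length 3
  Position 6 ('d'): window [3,6] length 4 -- new best
  Position 7 ('b'): window [3,7] length 5 -- new best
  Position 8 ('g'): window [3,8] length 6 -- new best
Longest substring with no repeats: "feadbg" with length 6

6


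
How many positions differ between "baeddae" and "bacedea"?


Comparing "baeddae" and "bacedea" position by position:
  Position 0: 'b' vs 'b' => same
  Position 1: 'a' vs 'a' => same
  Position 2: 'e' vs 'c' => DIFFER
  Position 3: 'd' vs 'e' => DIFFER
  Position 4: 'd' vs 'd' => same
  Position 5: 'a' vs 'e' => DIFFER
  Position 6: 'e' vs 'a' => DIFFER
Positions that differ: 4

4


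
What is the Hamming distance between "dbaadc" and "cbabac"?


Comparing "dbaadc" and "cbabac" position by position:
  Position 0: 'd' vs 'c' => differ
  Position 1: 'b' vs 'b' => same
  Position 2: 'a' vs 'a' => same
  Position 3: 'a' vs 'b' => differ
  Position 4: 'd' vs 'a' => differ
  Position 5: 'c' vs 'c' => same
Total differences (Hamming distance): 3

3


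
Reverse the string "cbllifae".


Input: cbllifae
Reading characters right to left:
  Position 7: 'e'
  Position 6: 'a'
  Position 5: 'f'
  Position 4: 'i'
  Position 3: 'l'
  Position 2: 'l'
  Position 1: 'b'
  Position 0: 'c'
Reversed: eafillbc

eafillbc


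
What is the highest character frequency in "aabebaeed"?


Input: aabebaeed
Character counts:
  'a': 3
  'b': 2
  'd': 1
  'e': 3
Maximum frequency: 3

3


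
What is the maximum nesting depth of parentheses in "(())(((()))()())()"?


Input: "(())(((()))()())()"
Tracking depth:
  Position 0 '(': depth becomes 1
  Position 1 '(': depth becomes 2
  Position 2 ')': depth becomes 1
  Position 3 ')': depth becomes 0
  Position 4 '(': depth becomes 1
  Position 5 '(': depth becomes 2
  Position 6 '(': depth becomes 3
  Position 7 '(': depth becomes 4
  Position 8 ')': depth becomes 3
  Position 9 ')': depth becomes 2
  Position 10 ')': depth becomes 1
  Position 11 '(': depth becomes 2
  Position 12 ')': depth becomes 1
  Position 13 '(': depth becomes 2
  Position 14 ')': depth becomes 1
  Position 15 ')': depth becomes 0
  Position 16 '(': depth becomes 1
  Position 17 ')': depth becomes 0
Maximum depth reached: 4

4


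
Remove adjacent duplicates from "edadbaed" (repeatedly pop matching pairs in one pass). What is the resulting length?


Input: edadbaed
Stack-based adjacent duplicate removal:
  Read 'e': push. Stack: e
  Read 'd': push. Stack: ed
  Read 'a': push. Stack: eda
  Read 'd': push. Stack: edad
  Read 'b': push. Stack: edadb
  Read 'a': push. Stack: edadba
  Read 'e': push. Stack: edadbae
  Read 'd': push. Stack: edadbaed
Final stack: "edadbaed" (length 8)

8


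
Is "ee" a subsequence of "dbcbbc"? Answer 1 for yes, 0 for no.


Check if "ee" is a subsequence of "dbcbbc"
Greedy scan:
  Position 0 ('d'): no match needed
  Position 1 ('b'): no match needed
  Position 2 ('c'): no match needed
  Position 3 ('b'): no match needed
  Position 4 ('b'): no match needed
  Position 5 ('c'): no match needed
Only matched 0/2 characters => not a subsequence

0


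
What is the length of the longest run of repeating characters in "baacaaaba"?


Input: "baacaaaba"
Scanning for longest run:
  Position 1 ('a'): new char, reset run to 1
  Position 2 ('a'): continues run of 'a', length=2
  Position 3 ('c'): new char, reset run to 1
  Position 4 ('a'): new char, reset run to 1
  Position 5 ('a'): continues run of 'a', length=2
  Position 6 ('a'): continues run of 'a', length=3
  Position 7 ('b'): new char, reset run to 1
  Position 8 ('a'): new char, reset run to 1
Longest run: 'a' with length 3

3


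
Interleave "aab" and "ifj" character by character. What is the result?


Interleaving "aab" and "ifj":
  Position 0: 'a' from first, 'i' from second => "ai"
  Position 1: 'a' from first, 'f' from second => "af"
  Position 2: 'b' from first, 'j' from second => "bj"
Result: aiafbj

aiafbj


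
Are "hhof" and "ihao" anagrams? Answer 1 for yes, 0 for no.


Strings: "hhof", "ihao"
Sorted first:  fhho
Sorted second: ahio
Differ at position 0: 'f' vs 'a' => not anagrams

0


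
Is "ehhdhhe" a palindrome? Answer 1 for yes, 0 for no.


Input: ehhdhhe
Reversed: ehhdhhe
  Compare pos 0 ('e') with pos 6 ('e'): match
  Compare pos 1 ('h') with pos 5 ('h'): match
  Compare pos 2 ('h') with pos 4 ('h'): match
Result: palindrome

1


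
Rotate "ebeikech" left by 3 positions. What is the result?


Input: "ebeikech", rotate left by 3
First 3 characters: "ebe"
Remaining characters: "ikech"
Concatenate remaining + first: "ikech" + "ebe" = "ikechebe"

ikechebe


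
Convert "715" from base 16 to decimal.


Input: "715" in base 16
Positional expansion:
  Digit '7' (value 7) x 16^2 = 1792
  Digit '1' (value 1) x 16^1 = 16
  Digit '5' (value 5) x 16^0 = 5
Sum = 1813

1813


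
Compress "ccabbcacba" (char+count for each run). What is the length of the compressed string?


Input: ccabbcacba
Runs:
  'c' x 2 => "c2"
  'a' x 1 => "a1"
  'b' x 2 => "b2"
  'c' x 1 => "c1"
  'a' x 1 => "a1"
  'c' x 1 => "c1"
  'b' x 1 => "b1"
  'a' x 1 => "a1"
Compressed: "c2a1b2c1a1c1b1a1"
Compressed length: 16

16


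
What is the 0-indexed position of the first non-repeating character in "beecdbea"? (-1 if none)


Input: beecdbea
Character frequencies:
  'a': 1
  'b': 2
  'c': 1
  'd': 1
  'e': 3
Scanning left to right for freq == 1:
  Position 0 ('b'): freq=2, skip
  Position 1 ('e'): freq=3, skip
  Position 2 ('e'): freq=3, skip
  Position 3 ('c'): unique! => answer = 3

3


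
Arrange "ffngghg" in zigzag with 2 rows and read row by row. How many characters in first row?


Zigzag "ffngghg" into 2 rows:
Placing characters:
  'f' => row 0
  'f' => row 1
  'n' => row 0
  'g' => row 1
  'g' => row 0
  'h' => row 1
  'g' => row 0
Rows:
  Row 0: "fngg"
  Row 1: "fgh"
First row length: 4

4


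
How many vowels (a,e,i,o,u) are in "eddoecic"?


Input: eddoecic
Checking each character:
  'e' at position 0: vowel (running total: 1)
  'd' at position 1: consonant
  'd' at position 2: consonant
  'o' at position 3: vowel (running total: 2)
  'e' at position 4: vowel (running total: 3)
  'c' at position 5: consonant
  'i' at position 6: vowel (running total: 4)
  'c' at position 7: consonant
Total vowels: 4

4


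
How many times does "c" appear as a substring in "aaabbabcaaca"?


Searching for "c" in "aaabbabcaaca"
Scanning each position:
  Position 0: "a" => no
  Position 1: "a" => no
  Position 2: "a" => no
  Position 3: "b" => no
  Position 4: "b" => no
  Position 5: "a" => no
  Position 6: "b" => no
  Position 7: "c" => MATCH
  Position 8: "a" => no
  Position 9: "a" => no
  Position 10: "c" => MATCH
  Position 11: "a" => no
Total occurrences: 2

2


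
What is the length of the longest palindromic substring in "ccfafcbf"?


Input: "ccfafcbf"
Checking substrings for palindromes:
  [1:6] "cfafc" (len 5) => palindrome
  [2:5] "faf" (len 3) => palindrome
  [0:2] "cc" (len 2) => palindrome
Longest palindromic substring: "cfafc" with length 5

5


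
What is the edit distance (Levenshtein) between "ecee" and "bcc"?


Computing edit distance: "ecee" -> "bcc"
DP table:
           b    c    c
      0    1    2    3
  e   1    1    2    3
  c   2    2    1    2
  e   3    3    2    2
  e   4    4    3    3
Edit distance = dp[4][3] = 3

3


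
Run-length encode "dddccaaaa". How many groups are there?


Input: dddccaaaa
Scanning for consecutive runs:
  Group 1: 'd' x 3 (positions 0-2)
  Group 2: 'c' x 2 (positions 3-4)
  Group 3: 'a' x 4 (positions 5-8)
Total groups: 3

3


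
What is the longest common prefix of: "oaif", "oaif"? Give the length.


Words: oaif, oaif
  Position 0: all 'o' => match
  Position 1: all 'a' => match
  Position 2: all 'i' => match
  Position 3: all 'f' => match
LCP = "oaif" (length 4)

4


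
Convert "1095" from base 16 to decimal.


Input: "1095" in base 16
Positional expansion:
  Digit '1' (value 1) x 16^3 = 4096
  Digit '0' (value 0) x 16^2 = 0
  Digit '9' (value 9) x 16^1 = 144
  Digit '5' (value 5) x 16^0 = 5
Sum = 4245

4245


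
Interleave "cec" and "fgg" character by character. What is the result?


Interleaving "cec" and "fgg":
  Position 0: 'c' from first, 'f' from second => "cf"
  Position 1: 'e' from first, 'g' from second => "eg"
  Position 2: 'c' from first, 'g' from second => "cg"
Result: cfegcg

cfegcg


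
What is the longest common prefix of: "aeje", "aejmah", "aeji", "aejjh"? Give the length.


Words: aeje, aejmah, aeji, aejjh
  Position 0: all 'a' => match
  Position 1: all 'e' => match
  Position 2: all 'j' => match
  Position 3: ('e', 'm', 'i', 'j') => mismatch, stop
LCP = "aej" (length 3)

3


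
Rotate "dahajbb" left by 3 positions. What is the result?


Input: "dahajbb", rotate left by 3
First 3 characters: "dah"
Remaining characters: "ajbb"
Concatenate remaining + first: "ajbb" + "dah" = "ajbbdah"

ajbbdah


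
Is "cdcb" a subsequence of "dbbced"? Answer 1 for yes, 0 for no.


Check if "cdcb" is a subsequence of "dbbced"
Greedy scan:
  Position 0 ('d'): no match needed
  Position 1 ('b'): no match needed
  Position 2 ('b'): no match needed
  Position 3 ('c'): matches sub[0] = 'c'
  Position 4 ('e'): no match needed
  Position 5 ('d'): matches sub[1] = 'd'
Only matched 2/4 characters => not a subsequence

0


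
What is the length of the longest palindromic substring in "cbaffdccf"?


Input: "cbaffdccf"
Checking substrings for palindromes:
  [3:5] "ff" (len 2) => palindrome
  [6:8] "cc" (len 2) => palindrome
Longest palindromic substring: "ff" with length 2

2


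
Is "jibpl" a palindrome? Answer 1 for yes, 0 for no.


Input: jibpl
Reversed: lpbij
  Compare pos 0 ('j') with pos 4 ('l'): MISMATCH
  Compare pos 1 ('i') with pos 3 ('p'): MISMATCH
Result: not a palindrome

0


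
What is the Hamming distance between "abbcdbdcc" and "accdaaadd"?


Comparing "abbcdbdcc" and "accdaaadd" position by position:
  Position 0: 'a' vs 'a' => same
  Position 1: 'b' vs 'c' => differ
  Position 2: 'b' vs 'c' => differ
  Position 3: 'c' vs 'd' => differ
  Position 4: 'd' vs 'a' => differ
  Position 5: 'b' vs 'a' => differ
  Position 6: 'd' vs 'a' => differ
  Position 7: 'c' vs 'd' => differ
  Position 8: 'c' vs 'd' => differ
Total differences (Hamming distance): 8

8


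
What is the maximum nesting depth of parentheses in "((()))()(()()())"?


Input: "((()))()(()()())"
Tracking depth:
  Position 0 '(': depth becomes 1
  Position 1 '(': depth becomes 2
  Position 2 '(': depth becomes 3
  Position 3 ')': depth becomes 2
  Position 4 ')': depth becomes 1
  Position 5 ')': depth becomes 0
  Position 6 '(': depth becomes 1
  Position 7 ')': depth becomes 0
  Position 8 '(': depth becomes 1
  Position 9 '(': depth becomes 2
  Position 10 ')': depth becomes 1
  Position 11 '(': depth becomes 2
  Position 12 ')': depth becomes 1
  Position 13 '(': depth becomes 2
  Position 14 ')': depth becomes 1
  Position 15 ')': depth becomes 0
Maximum depth reached: 3

3


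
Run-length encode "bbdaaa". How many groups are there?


Input: bbdaaa
Scanning for consecutive runs:
  Group 1: 'b' x 2 (positions 0-1)
  Group 2: 'd' x 1 (positions 2-2)
  Group 3: 'a' x 3 (positions 3-5)
Total groups: 3

3


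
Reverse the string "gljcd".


Input: gljcd
Reading characters right to left:
  Position 4: 'd'
  Position 3: 'c'
  Position 2: 'j'
  Position 1: 'l'
  Position 0: 'g'
Reversed: dcjlg

dcjlg


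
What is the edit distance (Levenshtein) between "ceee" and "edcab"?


Computing edit distance: "ceee" -> "edcab"
DP table:
           e    d    c    a    b
      0    1    2    3    4    5
  c   1    1    2    2    3    4
  e   2    1    2    3    3    4
  e   3    2    2    3    4    4
  e   4    3    3    3    4    5
Edit distance = dp[4][5] = 5

5


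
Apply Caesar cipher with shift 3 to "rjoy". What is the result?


Caesar cipher: shift "rjoy" by 3
  'r' (pos 17) + 3 = pos 20 = 'u'
  'j' (pos 9) + 3 = pos 12 = 'm'
  'o' (pos 14) + 3 = pos 17 = 'r'
  'y' (pos 24) + 3 = pos 1 = 'b'
Result: umrb

umrb


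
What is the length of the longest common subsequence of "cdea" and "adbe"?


LCS of "cdea" and "adbe"
DP table:
           a    d    b    e
      0    0    0    0    0
  c   0    0    0    0    0
  d   0    0    1    1    1
  e   0    0    1    1    2
  a   0    1    1    1    2
LCS length = dp[4][4] = 2

2


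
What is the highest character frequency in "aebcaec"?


Input: aebcaec
Character counts:
  'a': 2
  'b': 1
  'c': 2
  'e': 2
Maximum frequency: 2

2


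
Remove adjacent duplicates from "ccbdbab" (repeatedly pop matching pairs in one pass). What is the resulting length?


Input: ccbdbab
Stack-based adjacent duplicate removal:
  Read 'c': push. Stack: c
  Read 'c': matches stack top 'c' => pop. Stack: (empty)
  Read 'b': push. Stack: b
  Read 'd': push. Stack: bd
  Read 'b': push. Stack: bdb
  Read 'a': push. Stack: bdba
  Read 'b': push. Stack: bdbab
Final stack: "bdbab" (length 5)

5


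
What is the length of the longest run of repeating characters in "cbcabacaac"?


Input: "cbcabacaac"
Scanning for longest run:
  Position 1 ('b'): new char, reset run to 1
  Position 2 ('c'): new char, reset run to 1
  Position 3 ('a'): new char, reset run to 1
  Position 4 ('b'): new char, reset run to 1
  Position 5 ('a'): new char, reset run to 1
  Position 6 ('c'): new char, reset run to 1
  Position 7 ('a'): new char, reset run to 1
  Position 8 ('a'): continues run of 'a', length=2
  Position 9 ('c'): new char, reset run to 1
Longest run: 'a' with length 2

2


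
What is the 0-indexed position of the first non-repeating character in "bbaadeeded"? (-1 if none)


Input: bbaadeeded
Character frequencies:
  'a': 2
  'b': 2
  'd': 3
  'e': 3
Scanning left to right for freq == 1:
  Position 0 ('b'): freq=2, skip
  Position 1 ('b'): freq=2, skip
  Position 2 ('a'): freq=2, skip
  Position 3 ('a'): freq=2, skip
  Position 4 ('d'): freq=3, skip
  Position 5 ('e'): freq=3, skip
  Position 6 ('e'): freq=3, skip
  Position 7 ('d'): freq=3, skip
  Position 8 ('e'): freq=3, skip
  Position 9 ('d'): freq=3, skip
  No unique character found => answer = -1

-1
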